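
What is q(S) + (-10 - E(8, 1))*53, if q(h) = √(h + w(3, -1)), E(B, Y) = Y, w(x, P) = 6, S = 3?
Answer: -580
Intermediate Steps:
q(h) = √(6 + h) (q(h) = √(h + 6) = √(6 + h))
q(S) + (-10 - E(8, 1))*53 = √(6 + 3) + (-10 - 1*1)*53 = √9 + (-10 - 1)*53 = 3 - 11*53 = 3 - 583 = -580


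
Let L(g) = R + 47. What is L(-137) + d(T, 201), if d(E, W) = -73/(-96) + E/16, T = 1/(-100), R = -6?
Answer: 200447/4800 ≈ 41.760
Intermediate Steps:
L(g) = 41 (L(g) = -6 + 47 = 41)
T = -1/100 ≈ -0.010000
d(E, W) = 73/96 + E/16 (d(E, W) = -73*(-1/96) + E*(1/16) = 73/96 + E/16)
L(-137) + d(T, 201) = 41 + (73/96 + (1/16)*(-1/100)) = 41 + (73/96 - 1/1600) = 41 + 3647/4800 = 200447/4800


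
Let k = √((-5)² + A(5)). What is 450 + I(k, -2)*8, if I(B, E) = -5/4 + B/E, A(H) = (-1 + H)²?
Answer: 440 - 4*√41 ≈ 414.39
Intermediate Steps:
k = √41 (k = √((-5)² + (-1 + 5)²) = √(25 + 4²) = √(25 + 16) = √41 ≈ 6.4031)
I(B, E) = -5/4 + B/E (I(B, E) = -5*¼ + B/E = -5/4 + B/E)
450 + I(k, -2)*8 = 450 + (-5/4 + √41/(-2))*8 = 450 + (-5/4 + √41*(-½))*8 = 450 + (-5/4 - √41/2)*8 = 450 + (-10 - 4*√41) = 440 - 4*√41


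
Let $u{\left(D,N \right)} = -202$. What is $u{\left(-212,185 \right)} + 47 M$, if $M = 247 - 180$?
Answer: $2947$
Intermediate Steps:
$M = 67$ ($M = 247 - 180 = 67$)
$u{\left(-212,185 \right)} + 47 M = -202 + 47 \cdot 67 = -202 + 3149 = 2947$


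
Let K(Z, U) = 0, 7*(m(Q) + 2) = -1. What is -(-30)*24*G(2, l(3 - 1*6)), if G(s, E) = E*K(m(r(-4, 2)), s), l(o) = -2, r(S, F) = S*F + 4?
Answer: 0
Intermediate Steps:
r(S, F) = 4 + F*S (r(S, F) = F*S + 4 = 4 + F*S)
m(Q) = -15/7 (m(Q) = -2 + (⅐)*(-1) = -2 - ⅐ = -15/7)
G(s, E) = 0 (G(s, E) = E*0 = 0)
-(-30)*24*G(2, l(3 - 1*6)) = -(-30)*24*0 = -(-30)*0 = -30*0 = 0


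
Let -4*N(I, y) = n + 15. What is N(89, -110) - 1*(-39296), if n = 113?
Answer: 39264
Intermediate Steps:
N(I, y) = -32 (N(I, y) = -(113 + 15)/4 = -¼*128 = -32)
N(89, -110) - 1*(-39296) = -32 - 1*(-39296) = -32 + 39296 = 39264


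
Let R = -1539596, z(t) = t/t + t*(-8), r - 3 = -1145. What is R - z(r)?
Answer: -1548733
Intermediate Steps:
r = -1142 (r = 3 - 1145 = -1142)
z(t) = 1 - 8*t
R - z(r) = -1539596 - (1 - 8*(-1142)) = -1539596 - (1 + 9136) = -1539596 - 1*9137 = -1539596 - 9137 = -1548733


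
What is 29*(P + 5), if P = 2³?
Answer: 377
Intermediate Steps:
P = 8
29*(P + 5) = 29*(8 + 5) = 29*13 = 377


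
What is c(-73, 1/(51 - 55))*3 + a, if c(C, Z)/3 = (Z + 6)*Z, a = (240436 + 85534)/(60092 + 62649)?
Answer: -20191867/1963856 ≈ -10.282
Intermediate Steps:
a = 325970/122741 ≈ 2.6558
c(C, Z) = 3*Z*(6 + Z) (c(C, Z) = 3*((Z + 6)*Z) = 3*((6 + Z)*Z) = 3*(Z*(6 + Z)) = 3*Z*(6 + Z))
c(-73, 1/(51 - 55))*3 + a = (3*(6 + 1/(51 - 55))/(51 - 55))*3 + 325970/122741 = (3*(6 + 1/(-4))/(-4))*3 + 325970/122741 = (3*(-1/4)*(6 - 1/4))*3 + 325970/122741 = (3*(-1/4)*(23/4))*3 + 325970/122741 = -69/16*3 + 325970/122741 = -207/16 + 325970/122741 = -20191867/1963856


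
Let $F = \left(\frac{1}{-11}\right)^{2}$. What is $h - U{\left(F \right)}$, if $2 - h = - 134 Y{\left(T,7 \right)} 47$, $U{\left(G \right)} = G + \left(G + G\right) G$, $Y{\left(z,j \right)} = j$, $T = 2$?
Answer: $\frac{645492285}{14641} \approx 44088.0$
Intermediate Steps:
$F = \frac{1}{121}$ ($F = \left(- \frac{1}{11}\right)^{2} = \frac{1}{121} \approx 0.0082645$)
$U{\left(G \right)} = G + 2 G^{2}$ ($U{\left(G \right)} = G + 2 G G = G + 2 G^{2}$)
$h = 44088$ ($h = 2 - \left(-134\right) 7 \cdot 47 = 2 - \left(-938\right) 47 = 2 - -44086 = 2 + 44086 = 44088$)
$h - U{\left(F \right)} = 44088 - \frac{1 + 2 \cdot \frac{1}{121}}{121} = 44088 - \frac{1 + \frac{2}{121}}{121} = 44088 - \frac{1}{121} \cdot \frac{123}{121} = 44088 - \frac{123}{14641} = \frac{645492285}{14641}$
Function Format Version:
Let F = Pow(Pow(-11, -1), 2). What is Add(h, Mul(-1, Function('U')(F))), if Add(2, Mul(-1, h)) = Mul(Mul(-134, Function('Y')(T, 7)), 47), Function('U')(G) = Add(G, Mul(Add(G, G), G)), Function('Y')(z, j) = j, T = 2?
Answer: Rational(645492285, 14641) ≈ 44088.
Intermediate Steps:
F = Rational(1, 121) (F = Pow(Rational(-1, 11), 2) = Rational(1, 121) ≈ 0.0082645)
Function('U')(G) = Add(G, Mul(2, Pow(G, 2))) (Function('U')(G) = Add(G, Mul(Mul(2, G), G)) = Add(G, Mul(2, Pow(G, 2))))
h = 44088 (h = Add(2, Mul(-1, Mul(Mul(-134, 7), 47))) = Add(2, Mul(-1, Mul(-938, 47))) = Add(2, Mul(-1, -44086)) = Add(2, 44086) = 44088)
Add(h, Mul(-1, Function('U')(F))) = Add(44088, Mul(-1, Mul(Rational(1, 121), Add(1, Mul(2, Rational(1, 121)))))) = Add(44088, Mul(-1, Mul(Rational(1, 121), Add(1, Rational(2, 121))))) = Add(44088, Mul(-1, Mul(Rational(1, 121), Rational(123, 121)))) = Add(44088, Mul(-1, Rational(123, 14641))) = Add(44088, Rational(-123, 14641)) = Rational(645492285, 14641)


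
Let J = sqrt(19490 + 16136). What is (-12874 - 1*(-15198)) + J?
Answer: 2324 + sqrt(35626) ≈ 2512.8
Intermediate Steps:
J = sqrt(35626) ≈ 188.75
(-12874 - 1*(-15198)) + J = (-12874 - 1*(-15198)) + sqrt(35626) = (-12874 + 15198) + sqrt(35626) = 2324 + sqrt(35626)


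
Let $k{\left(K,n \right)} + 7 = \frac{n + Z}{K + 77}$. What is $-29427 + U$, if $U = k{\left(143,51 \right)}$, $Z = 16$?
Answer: $- \frac{6475413}{220} \approx -29434.0$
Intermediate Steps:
$k{\left(K,n \right)} = -7 + \frac{16 + n}{77 + K}$ ($k{\left(K,n \right)} = -7 + \frac{n + 16}{K + 77} = -7 + \frac{16 + n}{77 + K}$)
$U = - \frac{1473}{220}$ ($U = \frac{-523 + 51 - 1001}{77 + 143} = \frac{-523 + 51 - 1001}{220} = \frac{1}{220} \left(-1473\right) = - \frac{1473}{220} \approx -6.6955$)
$-29427 + U = -29427 - \frac{1473}{220} = - \frac{6475413}{220}$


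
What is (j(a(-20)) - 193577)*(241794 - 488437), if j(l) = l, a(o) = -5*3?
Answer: 47748111656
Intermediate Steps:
a(o) = -15
(j(a(-20)) - 193577)*(241794 - 488437) = (-15 - 193577)*(241794 - 488437) = -193592*(-246643) = 47748111656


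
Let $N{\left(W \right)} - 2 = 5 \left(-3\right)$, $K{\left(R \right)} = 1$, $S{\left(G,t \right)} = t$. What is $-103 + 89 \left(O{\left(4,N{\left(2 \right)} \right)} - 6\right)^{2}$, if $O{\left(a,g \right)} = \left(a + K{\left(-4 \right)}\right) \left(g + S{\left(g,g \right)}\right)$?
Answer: $1646041$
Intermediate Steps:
$N{\left(W \right)} = -13$ ($N{\left(W \right)} = 2 + 5 \left(-3\right) = 2 - 15 = -13$)
$O{\left(a,g \right)} = 2 g \left(1 + a\right)$ ($O{\left(a,g \right)} = \left(a + 1\right) \left(g + g\right) = \left(1 + a\right) 2 g = 2 g \left(1 + a\right)$)
$-103 + 89 \left(O{\left(4,N{\left(2 \right)} \right)} - 6\right)^{2} = -103 + 89 \left(2 \left(-13\right) \left(1 + 4\right) - 6\right)^{2} = -103 + 89 \left(2 \left(-13\right) 5 - 6\right)^{2} = -103 + 89 \left(-130 - 6\right)^{2} = -103 + 89 \left(-136\right)^{2} = -103 + 89 \cdot 18496 = -103 + 1646144 = 1646041$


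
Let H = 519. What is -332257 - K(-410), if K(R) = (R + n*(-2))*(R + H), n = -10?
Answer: -289747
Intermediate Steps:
K(R) = (20 + R)*(519 + R) (K(R) = (R - 10*(-2))*(R + 519) = (R + 20)*(519 + R) = (20 + R)*(519 + R))
-332257 - K(-410) = -332257 - (10380 + (-410)² + 539*(-410)) = -332257 - (10380 + 168100 - 220990) = -332257 - 1*(-42510) = -332257 + 42510 = -289747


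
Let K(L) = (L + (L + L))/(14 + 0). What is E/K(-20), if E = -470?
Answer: 329/3 ≈ 109.67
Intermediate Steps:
K(L) = 3*L/14 (K(L) = (L + 2*L)/14 = (3*L)*(1/14) = 3*L/14)
E/K(-20) = -470/((3/14)*(-20)) = -470/(-30/7) = -470*(-7/30) = 329/3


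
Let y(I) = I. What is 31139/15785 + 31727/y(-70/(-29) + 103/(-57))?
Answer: 827871311252/15832355 ≈ 52290.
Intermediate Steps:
31139/15785 + 31727/y(-70/(-29) + 103/(-57)) = 31139/15785 + 31727/(-70/(-29) + 103/(-57)) = 31139*(1/15785) + 31727/(-70*(-1/29) + 103*(-1/57)) = 31139/15785 + 31727/(70/29 - 103/57) = 31139/15785 + 31727/(1003/1653) = 31139/15785 + 31727*(1653/1003) = 31139/15785 + 52444731/1003 = 827871311252/15832355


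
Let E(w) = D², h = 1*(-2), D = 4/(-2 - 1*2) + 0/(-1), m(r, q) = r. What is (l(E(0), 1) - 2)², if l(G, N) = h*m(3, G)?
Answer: 64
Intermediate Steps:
D = -1 (D = 4/(-2 - 2) + 0*(-1) = 4/(-4) + 0 = 4*(-¼) + 0 = -1 + 0 = -1)
h = -2
E(w) = 1 (E(w) = (-1)² = 1)
l(G, N) = -6 (l(G, N) = -2*3 = -6)
(l(E(0), 1) - 2)² = (-6 - 2)² = (-8)² = 64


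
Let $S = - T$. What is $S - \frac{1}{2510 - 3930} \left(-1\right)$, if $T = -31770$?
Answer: $\frac{45113399}{1420} \approx 31770.0$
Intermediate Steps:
$S = 31770$ ($S = \left(-1\right) \left(-31770\right) = 31770$)
$S - \frac{1}{2510 - 3930} \left(-1\right) = 31770 - \frac{1}{2510 - 3930} \left(-1\right) = 31770 - \frac{1}{-1420} \left(-1\right) = 31770 - \left(- \frac{1}{1420}\right) \left(-1\right) = 31770 - \frac{1}{1420} = \frac{45113399}{1420}$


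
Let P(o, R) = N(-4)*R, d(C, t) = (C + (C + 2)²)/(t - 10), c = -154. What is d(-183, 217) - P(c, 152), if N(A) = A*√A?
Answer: 32578/207 + 1216*I ≈ 157.38 + 1216.0*I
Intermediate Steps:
d(C, t) = (C + (2 + C)²)/(-10 + t)
N(A) = A^(3/2)
P(o, R) = -8*I*R (P(o, R) = (-4)^(3/2)*R = (-8*I)*R = -8*I*R)
d(-183, 217) - P(c, 152) = (-183 + (2 - 183)²)/(-10 + 217) - (-8)*I*152 = (-183 + (-181)²)/207 - (-1216)*I = (-183 + 32761)/207 + 1216*I = (1/207)*32578 + 1216*I = 32578/207 + 1216*I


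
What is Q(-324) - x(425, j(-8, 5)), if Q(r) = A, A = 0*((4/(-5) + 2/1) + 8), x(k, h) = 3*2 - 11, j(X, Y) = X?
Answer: 5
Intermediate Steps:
x(k, h) = -5 (x(k, h) = 6 - 11 = -5)
A = 0 (A = 0*((4*(-⅕) + 2*1) + 8) = 0*((-⅘ + 2) + 8) = 0*(6/5 + 8) = 0*(46/5) = 0)
Q(r) = 0
Q(-324) - x(425, j(-8, 5)) = 0 - 1*(-5) = 0 + 5 = 5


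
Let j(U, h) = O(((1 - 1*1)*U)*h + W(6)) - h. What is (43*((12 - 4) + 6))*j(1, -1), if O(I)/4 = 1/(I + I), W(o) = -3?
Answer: 602/3 ≈ 200.67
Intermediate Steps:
O(I) = 2/I (O(I) = 4/(I + I) = 4/((2*I)) = 4*(1/(2*I)) = 2/I)
j(U, h) = -⅔ - h (j(U, h) = 2/(((1 - 1*1)*U)*h - 3) - h = 2/(((1 - 1)*U)*h - 3) - h = 2/((0*U)*h - 3) - h = 2/(0*h - 3) - h = 2/(0 - 3) - h = 2/(-3) - h = 2*(-⅓) - h = -⅔ - h)
(43*((12 - 4) + 6))*j(1, -1) = (43*((12 - 4) + 6))*(-⅔ - 1*(-1)) = (43*(8 + 6))*(-⅔ + 1) = (43*14)*(⅓) = 602*(⅓) = 602/3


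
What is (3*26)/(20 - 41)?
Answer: -26/7 ≈ -3.7143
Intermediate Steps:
(3*26)/(20 - 41) = 78/(-21) = 78*(-1/21) = -26/7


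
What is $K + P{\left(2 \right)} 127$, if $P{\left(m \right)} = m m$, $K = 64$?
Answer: $572$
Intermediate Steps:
$P{\left(m \right)} = m^{2}$
$K + P{\left(2 \right)} 127 = 64 + 2^{2} \cdot 127 = 64 + 4 \cdot 127 = 64 + 508 = 572$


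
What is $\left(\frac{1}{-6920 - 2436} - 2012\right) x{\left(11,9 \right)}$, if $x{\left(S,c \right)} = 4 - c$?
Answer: $\frac{94121365}{9356} \approx 10060.0$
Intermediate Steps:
$\left(\frac{1}{-6920 - 2436} - 2012\right) x{\left(11,9 \right)} = \left(\frac{1}{-6920 - 2436} - 2012\right) \left(4 - 9\right) = \left(\frac{1}{-9356} - 2012\right) \left(4 - 9\right) = \left(- \frac{1}{9356} - 2012\right) \left(-5\right) = \left(- \frac{18824273}{9356}\right) \left(-5\right) = \frac{94121365}{9356}$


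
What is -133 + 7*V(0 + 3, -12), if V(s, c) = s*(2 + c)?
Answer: -343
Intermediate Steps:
-133 + 7*V(0 + 3, -12) = -133 + 7*((0 + 3)*(2 - 12)) = -133 + 7*(3*(-10)) = -133 + 7*(-30) = -133 - 210 = -343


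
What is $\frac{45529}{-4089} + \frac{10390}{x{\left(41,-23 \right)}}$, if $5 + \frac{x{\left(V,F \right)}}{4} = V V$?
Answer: $- \frac{131370853}{13706328} \approx -9.5847$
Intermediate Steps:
$x{\left(V,F \right)} = -20 + 4 V^{2}$ ($x{\left(V,F \right)} = -20 + 4 V V = -20 + 4 V^{2}$)
$\frac{45529}{-4089} + \frac{10390}{x{\left(41,-23 \right)}} = \frac{45529}{-4089} + \frac{10390}{-20 + 4 \cdot 41^{2}} = 45529 \left(- \frac{1}{4089}\right) + \frac{10390}{-20 + 4 \cdot 1681} = - \frac{45529}{4089} + \frac{10390}{-20 + 6724} = - \frac{45529}{4089} + \frac{10390}{6704} = - \frac{45529}{4089} + 10390 \cdot \frac{1}{6704} = - \frac{45529}{4089} + \frac{5195}{3352} = - \frac{131370853}{13706328}$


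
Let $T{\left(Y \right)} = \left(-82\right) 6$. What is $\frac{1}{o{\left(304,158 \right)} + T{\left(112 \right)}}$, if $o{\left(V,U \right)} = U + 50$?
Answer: $- \frac{1}{284} \approx -0.0035211$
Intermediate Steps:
$o{\left(V,U \right)} = 50 + U$
$T{\left(Y \right)} = -492$
$\frac{1}{o{\left(304,158 \right)} + T{\left(112 \right)}} = \frac{1}{\left(50 + 158\right) - 492} = \frac{1}{208 - 492} = \frac{1}{-284} = - \frac{1}{284}$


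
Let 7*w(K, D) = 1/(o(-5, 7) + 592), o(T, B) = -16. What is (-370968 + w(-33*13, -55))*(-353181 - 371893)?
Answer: 77466024418225/288 ≈ 2.6898e+11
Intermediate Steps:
w(K, D) = 1/4032 (w(K, D) = 1/(7*(-16 + 592)) = (⅐)/576 = (⅐)*(1/576) = 1/4032)
(-370968 + w(-33*13, -55))*(-353181 - 371893) = (-370968 + 1/4032)*(-353181 - 371893) = -1495742975/4032*(-725074) = 77466024418225/288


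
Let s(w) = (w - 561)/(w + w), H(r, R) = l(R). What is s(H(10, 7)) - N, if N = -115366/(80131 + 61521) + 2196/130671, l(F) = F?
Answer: -39871980101/1028322694 ≈ -38.774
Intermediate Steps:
H(r, R) = R
N = -820217933/1028322694 (N = -115366/141652 + 2196*(1/130671) = -115366*1/141652 + 244/14519 = -57683/70826 + 244/14519 = -820217933/1028322694 ≈ -0.79763)
s(w) = (-561 + w)/(2*w) (s(w) = (-561 + w)/((2*w)) = (-561 + w)*(1/(2*w)) = (-561 + w)/(2*w))
s(H(10, 7)) - N = (½)*(-561 + 7)/7 - 1*(-820217933/1028322694) = (½)*(⅐)*(-554) + 820217933/1028322694 = -277/7 + 820217933/1028322694 = -39871980101/1028322694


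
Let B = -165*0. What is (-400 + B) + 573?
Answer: 173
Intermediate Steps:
B = 0
(-400 + B) + 573 = (-400 + 0) + 573 = -400 + 573 = 173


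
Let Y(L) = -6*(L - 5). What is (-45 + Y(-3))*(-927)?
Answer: -2781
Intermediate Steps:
Y(L) = 30 - 6*L (Y(L) = -6*(-5 + L) = 30 - 6*L)
(-45 + Y(-3))*(-927) = (-45 + (30 - 6*(-3)))*(-927) = (-45 + (30 + 18))*(-927) = (-45 + 48)*(-927) = 3*(-927) = -2781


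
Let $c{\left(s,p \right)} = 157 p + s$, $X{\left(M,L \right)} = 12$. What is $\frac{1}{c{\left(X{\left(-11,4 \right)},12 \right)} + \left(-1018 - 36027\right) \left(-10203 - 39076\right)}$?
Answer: $\frac{1}{1825542451} \approx 5.4778 \cdot 10^{-10}$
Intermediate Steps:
$c{\left(s,p \right)} = s + 157 p$
$\frac{1}{c{\left(X{\left(-11,4 \right)},12 \right)} + \left(-1018 - 36027\right) \left(-10203 - 39076\right)} = \frac{1}{\left(12 + 157 \cdot 12\right) + \left(-1018 - 36027\right) \left(-10203 - 39076\right)} = \frac{1}{\left(12 + 1884\right) - -1825540555} = \frac{1}{1896 + 1825540555} = \frac{1}{1825542451}$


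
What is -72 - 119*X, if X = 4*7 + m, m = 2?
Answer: -3642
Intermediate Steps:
X = 30 (X = 4*7 + 2 = 28 + 2 = 30)
-72 - 119*X = -72 - 119*30 = -72 - 3570 = -3642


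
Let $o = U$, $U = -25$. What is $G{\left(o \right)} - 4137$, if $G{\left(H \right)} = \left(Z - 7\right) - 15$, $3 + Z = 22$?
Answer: $-4140$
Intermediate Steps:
$Z = 19$ ($Z = -3 + 22 = 19$)
$o = -25$
$G{\left(H \right)} = -3$ ($G{\left(H \right)} = \left(19 - 7\right) - 15 = 12 - 15 = -3$)
$G{\left(o \right)} - 4137 = -3 - 4137 = -4140$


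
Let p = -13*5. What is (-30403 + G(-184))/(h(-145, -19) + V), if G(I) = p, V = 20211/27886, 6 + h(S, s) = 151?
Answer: -849630648/4063681 ≈ -209.08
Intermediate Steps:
h(S, s) = 145 (h(S, s) = -6 + 151 = 145)
V = 20211/27886 (V = 20211*(1/27886) = 20211/27886 ≈ 0.72477)
p = -65
G(I) = -65
(-30403 + G(-184))/(h(-145, -19) + V) = (-30403 - 65)/(145 + 20211/27886) = -30468/4063681/27886 = -30468*27886/4063681 = -849630648/4063681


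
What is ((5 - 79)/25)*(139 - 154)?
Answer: 222/5 ≈ 44.400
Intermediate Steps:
((5 - 79)/25)*(139 - 154) = -74*1/25*(-15) = -74/25*(-15) = 222/5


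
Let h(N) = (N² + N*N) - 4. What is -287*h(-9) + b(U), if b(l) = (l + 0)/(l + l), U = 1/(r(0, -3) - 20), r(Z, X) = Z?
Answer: -90691/2 ≈ -45346.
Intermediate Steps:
U = -1/20 (U = 1/(0 - 20) = 1/(-20) = -1/20 ≈ -0.050000)
b(l) = ½ (b(l) = l/((2*l)) = l*(1/(2*l)) = ½)
h(N) = -4 + 2*N² (h(N) = (N² + N²) - 4 = 2*N² - 4 = -4 + 2*N²)
-287*h(-9) + b(U) = -287*(-4 + 2*(-9)²) + ½ = -287*(-4 + 2*81) + ½ = -287*(-4 + 162) + ½ = -287*158 + ½ = -45346 + ½ = -90691/2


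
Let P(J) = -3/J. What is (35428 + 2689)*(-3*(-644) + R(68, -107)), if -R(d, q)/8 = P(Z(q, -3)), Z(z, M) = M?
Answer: 73337108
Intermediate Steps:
R(d, q) = -8 (R(d, q) = -(-24)/(-3) = -(-24)*(-1)/3 = -8*1 = -8)
(35428 + 2689)*(-3*(-644) + R(68, -107)) = (35428 + 2689)*(-3*(-644) - 8) = 38117*(1932 - 8) = 38117*1924 = 73337108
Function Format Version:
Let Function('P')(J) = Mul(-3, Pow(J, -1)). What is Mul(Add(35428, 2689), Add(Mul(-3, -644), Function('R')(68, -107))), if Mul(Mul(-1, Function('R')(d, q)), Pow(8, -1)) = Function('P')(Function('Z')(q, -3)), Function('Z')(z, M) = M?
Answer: 73337108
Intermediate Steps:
Function('R')(d, q) = -8 (Function('R')(d, q) = Mul(-8, Mul(-3, Pow(-3, -1))) = Mul(-8, Mul(-3, Rational(-1, 3))) = Mul(-8, 1) = -8)
Mul(Add(35428, 2689), Add(Mul(-3, -644), Function('R')(68, -107))) = Mul(Add(35428, 2689), Add(Mul(-3, -644), -8)) = Mul(38117, Add(1932, -8)) = Mul(38117, 1924) = 73337108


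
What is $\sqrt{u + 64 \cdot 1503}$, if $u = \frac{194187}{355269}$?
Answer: $\frac{\sqrt{1349004939916735}}{118423} \approx 310.15$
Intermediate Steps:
$u = \frac{64729}{118423}$ ($u = 194187 \cdot \frac{1}{355269} = \frac{64729}{118423} \approx 0.54659$)
$\sqrt{u + 64 \cdot 1503} = \sqrt{\frac{64729}{118423} + 64 \cdot 1503} = \sqrt{\frac{64729}{118423} + 96192} = \sqrt{\frac{11391409945}{118423}} = \frac{\sqrt{1349004939916735}}{118423}$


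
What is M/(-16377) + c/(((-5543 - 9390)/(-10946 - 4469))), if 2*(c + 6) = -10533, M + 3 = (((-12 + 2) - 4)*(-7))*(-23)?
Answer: -2662033185413/489115482 ≈ -5442.5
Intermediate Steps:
M = -2257 (M = -3 + (((-12 + 2) - 4)*(-7))*(-23) = -3 + ((-10 - 4)*(-7))*(-23) = -3 - 14*(-7)*(-23) = -3 + 98*(-23) = -3 - 2254 = -2257)
c = -10545/2 (c = -6 + (1/2)*(-10533) = -6 - 10533/2 = -10545/2 ≈ -5272.5)
M/(-16377) + c/(((-5543 - 9390)/(-10946 - 4469))) = -2257/(-16377) - 10545*(-10946 - 4469)/(-5543 - 9390)/2 = -2257*(-1/16377) - 10545/(2*((-14933/(-15415)))) = 2257/16377 - 10545/(2*((-14933*(-1/15415)))) = 2257/16377 - 10545/(2*14933/15415) = 2257/16377 - 10545/2*15415/14933 = 2257/16377 - 162551175/29866 = -2662033185413/489115482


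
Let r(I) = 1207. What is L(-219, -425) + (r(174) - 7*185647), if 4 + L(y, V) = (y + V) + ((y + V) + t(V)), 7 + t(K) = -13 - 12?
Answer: -1299646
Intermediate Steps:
t(K) = -32 (t(K) = -7 + (-13 - 12) = -7 - 25 = -32)
L(y, V) = -36 + 2*V + 2*y (L(y, V) = -4 + ((y + V) + ((y + V) - 32)) = -4 + ((V + y) + ((V + y) - 32)) = -4 + ((V + y) + (-32 + V + y)) = -4 + (-32 + 2*V + 2*y) = -36 + 2*V + 2*y)
L(-219, -425) + (r(174) - 7*185647) = (-36 + 2*(-425) + 2*(-219)) + (1207 - 7*185647) = (-36 - 850 - 438) + (1207 - 1*1299529) = -1324 + (1207 - 1299529) = -1324 - 1298322 = -1299646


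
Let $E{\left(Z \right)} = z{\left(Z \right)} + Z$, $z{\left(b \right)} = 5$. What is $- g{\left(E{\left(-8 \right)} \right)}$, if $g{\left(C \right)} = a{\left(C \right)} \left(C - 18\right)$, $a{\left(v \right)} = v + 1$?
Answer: $-42$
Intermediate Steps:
$a{\left(v \right)} = 1 + v$
$E{\left(Z \right)} = 5 + Z$
$g{\left(C \right)} = \left(1 + C\right) \left(-18 + C\right)$ ($g{\left(C \right)} = \left(1 + C\right) \left(C - 18\right) = \left(1 + C\right) \left(-18 + C\right)$)
$- g{\left(E{\left(-8 \right)} \right)} = - \left(1 + \left(5 - 8\right)\right) \left(-18 + \left(5 - 8\right)\right) = - \left(1 - 3\right) \left(-18 - 3\right) = - \left(-2\right) \left(-21\right) = \left(-1\right) 42 = -42$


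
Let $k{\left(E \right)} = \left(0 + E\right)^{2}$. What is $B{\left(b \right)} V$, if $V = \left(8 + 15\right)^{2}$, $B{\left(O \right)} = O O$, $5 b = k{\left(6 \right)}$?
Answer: $\frac{685584}{25} \approx 27423.0$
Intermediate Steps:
$k{\left(E \right)} = E^{2}$
$b = \frac{36}{5}$ ($b = \frac{6^{2}}{5} = \frac{1}{5} \cdot 36 = \frac{36}{5} \approx 7.2$)
$B{\left(O \right)} = O^{2}$
$V = 529$ ($V = 23^{2} = 529$)
$B{\left(b \right)} V = \left(\frac{36}{5}\right)^{2} \cdot 529 = \frac{1296}{25} \cdot 529 = \frac{685584}{25}$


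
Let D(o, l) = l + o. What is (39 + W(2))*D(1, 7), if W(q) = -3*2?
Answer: 264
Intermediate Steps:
W(q) = -6
(39 + W(2))*D(1, 7) = (39 - 6)*(7 + 1) = 33*8 = 264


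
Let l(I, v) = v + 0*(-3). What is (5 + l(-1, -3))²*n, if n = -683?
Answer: -2732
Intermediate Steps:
l(I, v) = v (l(I, v) = v + 0 = v)
(5 + l(-1, -3))²*n = (5 - 3)²*(-683) = 2²*(-683) = 4*(-683) = -2732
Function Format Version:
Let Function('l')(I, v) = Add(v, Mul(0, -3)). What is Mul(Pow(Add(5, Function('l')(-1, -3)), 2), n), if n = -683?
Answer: -2732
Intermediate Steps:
Function('l')(I, v) = v (Function('l')(I, v) = Add(v, 0) = v)
Mul(Pow(Add(5, Function('l')(-1, -3)), 2), n) = Mul(Pow(Add(5, -3), 2), -683) = Mul(Pow(2, 2), -683) = Mul(4, -683) = -2732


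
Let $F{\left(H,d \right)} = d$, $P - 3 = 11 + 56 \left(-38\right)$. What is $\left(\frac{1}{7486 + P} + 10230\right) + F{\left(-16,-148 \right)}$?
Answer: $\frac{54160505}{5372} \approx 10082.0$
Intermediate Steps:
$P = -2114$ ($P = 3 + \left(11 + 56 \left(-38\right)\right) = 3 + \left(11 - 2128\right) = 3 - 2117 = -2114$)
$\left(\frac{1}{7486 + P} + 10230\right) + F{\left(-16,-148 \right)} = \left(\frac{1}{7486 - 2114} + 10230\right) - 148 = \left(\frac{1}{5372} + 10230\right) - 148 = \frac{54955561}{5372} - 148 = \frac{54160505}{5372}$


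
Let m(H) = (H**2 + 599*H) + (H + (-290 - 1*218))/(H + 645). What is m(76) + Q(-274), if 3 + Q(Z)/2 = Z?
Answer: 36587434/721 ≈ 50745.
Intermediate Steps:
Q(Z) = -6 + 2*Z
m(H) = H**2 + 599*H + (-508 + H)/(645 + H) (m(H) = (H**2 + 599*H) + (H + (-290 - 218))/(645 + H) = (H**2 + 599*H) + (H - 508)/(645 + H) = (H**2 + 599*H) + (-508 + H)/(645 + H) = H**2 + 599*H + (-508 + H)/(645 + H))
m(76) + Q(-274) = (-508 + 76**3 + 1244*76**2 + 386356*76)/(645 + 76) + (-6 + 2*(-274)) = (-508 + 438976 + 1244*5776 + 29363056)/721 + (-6 - 548) = (-508 + 438976 + 7185344 + 29363056)/721 - 554 = (1/721)*36986868 - 554 = 36986868/721 - 554 = 36587434/721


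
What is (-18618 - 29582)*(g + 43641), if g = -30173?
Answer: -649157600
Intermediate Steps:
(-18618 - 29582)*(g + 43641) = (-18618 - 29582)*(-30173 + 43641) = -48200*13468 = -649157600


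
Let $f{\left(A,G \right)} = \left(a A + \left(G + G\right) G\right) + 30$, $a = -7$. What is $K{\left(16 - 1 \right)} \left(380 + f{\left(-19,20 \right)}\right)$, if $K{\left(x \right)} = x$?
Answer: $20145$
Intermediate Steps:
$f{\left(A,G \right)} = 30 - 7 A + 2 G^{2}$ ($f{\left(A,G \right)} = \left(- 7 A + \left(G + G\right) G\right) + 30 = \left(- 7 A + 2 G G\right) + 30 = \left(- 7 A + 2 G^{2}\right) + 30 = 30 - 7 A + 2 G^{2}$)
$K{\left(16 - 1 \right)} \left(380 + f{\left(-19,20 \right)}\right) = \left(16 - 1\right) \left(380 + \left(30 - -133 + 2 \cdot 20^{2}\right)\right) = 15 \left(380 + \left(30 + 133 + 2 \cdot 400\right)\right) = 15 \left(380 + \left(30 + 133 + 800\right)\right) = 15 \left(380 + 963\right) = 15 \cdot 1343 = 20145$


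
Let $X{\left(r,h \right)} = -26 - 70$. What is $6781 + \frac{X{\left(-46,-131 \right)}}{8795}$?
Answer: $\frac{59638799}{8795} \approx 6781.0$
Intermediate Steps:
$X{\left(r,h \right)} = -96$ ($X{\left(r,h \right)} = -26 - 70 = -96$)
$6781 + \frac{X{\left(-46,-131 \right)}}{8795} = 6781 - \frac{96}{8795} = \frac{59638799}{8795}$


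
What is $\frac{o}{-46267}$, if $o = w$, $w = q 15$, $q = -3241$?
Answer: $\frac{48615}{46267} \approx 1.0507$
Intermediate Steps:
$w = -48615$ ($w = \left(-3241\right) 15 = -48615$)
$o = -48615$
$\frac{o}{-46267} = - \frac{48615}{-46267} = \left(-48615\right) \left(- \frac{1}{46267}\right) = \frac{48615}{46267}$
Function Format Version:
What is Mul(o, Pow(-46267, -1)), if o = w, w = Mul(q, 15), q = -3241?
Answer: Rational(48615, 46267) ≈ 1.0507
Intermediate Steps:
w = -48615 (w = Mul(-3241, 15) = -48615)
o = -48615
Mul(o, Pow(-46267, -1)) = Mul(-48615, Pow(-46267, -1)) = Mul(-48615, Rational(-1, 46267)) = Rational(48615, 46267)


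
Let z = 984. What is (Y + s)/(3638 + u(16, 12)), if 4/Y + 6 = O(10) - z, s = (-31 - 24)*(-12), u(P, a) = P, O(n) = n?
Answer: 161699/895230 ≈ 0.18062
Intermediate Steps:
s = 660 (s = -55*(-12) = 660)
Y = -1/245 (Y = 4/(-6 + (10 - 1*984)) = 4/(-6 + (10 - 984)) = 4/(-6 - 974) = 4/(-980) = 4*(-1/980) = -1/245 ≈ -0.0040816)
(Y + s)/(3638 + u(16, 12)) = (-1/245 + 660)/(3638 + 16) = (161699/245)/3654 = (161699/245)*(1/3654) = 161699/895230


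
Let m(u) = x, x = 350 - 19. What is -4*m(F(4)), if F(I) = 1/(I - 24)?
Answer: -1324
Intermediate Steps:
F(I) = 1/(-24 + I)
x = 331
m(u) = 331
-4*m(F(4)) = -4*331 = -1324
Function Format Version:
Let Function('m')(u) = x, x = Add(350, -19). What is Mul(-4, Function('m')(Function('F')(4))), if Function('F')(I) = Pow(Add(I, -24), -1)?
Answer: -1324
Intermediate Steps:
Function('F')(I) = Pow(Add(-24, I), -1)
x = 331
Function('m')(u) = 331
Mul(-4, Function('m')(Function('F')(4))) = Mul(-4, 331) = -1324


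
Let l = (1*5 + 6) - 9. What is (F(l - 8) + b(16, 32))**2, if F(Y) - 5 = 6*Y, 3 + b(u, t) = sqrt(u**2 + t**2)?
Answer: 2436 - 1088*sqrt(5) ≈ 3.1580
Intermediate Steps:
b(u, t) = -3 + sqrt(t**2 + u**2) (b(u, t) = -3 + sqrt(u**2 + t**2) = -3 + sqrt(t**2 + u**2))
l = 2 (l = (5 + 6) - 9 = 11 - 9 = 2)
F(Y) = 5 + 6*Y
(F(l - 8) + b(16, 32))**2 = ((5 + 6*(2 - 8)) + (-3 + sqrt(32**2 + 16**2)))**2 = ((5 + 6*(-6)) + (-3 + sqrt(1024 + 256)))**2 = ((5 - 36) + (-3 + sqrt(1280)))**2 = (-31 + (-3 + 16*sqrt(5)))**2 = (-34 + 16*sqrt(5))**2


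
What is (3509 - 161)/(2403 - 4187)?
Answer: -837/446 ≈ -1.8767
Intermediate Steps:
(3509 - 161)/(2403 - 4187) = 3348/(-1784) = 3348*(-1/1784) = -837/446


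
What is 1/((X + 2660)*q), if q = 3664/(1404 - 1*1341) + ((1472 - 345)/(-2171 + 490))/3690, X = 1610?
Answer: 206763/51346903537 ≈ 4.0268e-6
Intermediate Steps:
q = 841752517/14473410 (q = 3664/(1404 - 1341) + (1127/(-1681))*(1/3690) = 3664/63 + (1127*(-1/1681))*(1/3690) = 3664*(1/63) - 1127/1681*1/3690 = 3664/63 - 1127/6202890 = 841752517/14473410 ≈ 58.159)
1/((X + 2660)*q) = 1/((1610 + 2660)*(841752517/14473410)) = (14473410/841752517)/4270 = (1/4270)*(14473410/841752517) = 206763/51346903537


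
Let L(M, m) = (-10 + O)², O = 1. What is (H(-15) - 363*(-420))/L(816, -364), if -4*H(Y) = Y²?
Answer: 67735/36 ≈ 1881.5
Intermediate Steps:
H(Y) = -Y²/4
L(M, m) = 81 (L(M, m) = (-10 + 1)² = (-9)² = 81)
(H(-15) - 363*(-420))/L(816, -364) = (-¼*(-15)² - 363*(-420))/81 = (-¼*225 + 152460)*(1/81) = (-225/4 + 152460)*(1/81) = (609615/4)*(1/81) = 67735/36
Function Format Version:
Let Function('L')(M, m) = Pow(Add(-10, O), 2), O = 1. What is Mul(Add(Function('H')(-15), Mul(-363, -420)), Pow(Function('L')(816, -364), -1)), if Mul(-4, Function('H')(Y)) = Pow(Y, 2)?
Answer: Rational(67735, 36) ≈ 1881.5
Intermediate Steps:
Function('H')(Y) = Mul(Rational(-1, 4), Pow(Y, 2))
Function('L')(M, m) = 81 (Function('L')(M, m) = Pow(Add(-10, 1), 2) = Pow(-9, 2) = 81)
Mul(Add(Function('H')(-15), Mul(-363, -420)), Pow(Function('L')(816, -364), -1)) = Mul(Add(Mul(Rational(-1, 4), Pow(-15, 2)), Mul(-363, -420)), Pow(81, -1)) = Mul(Add(Mul(Rational(-1, 4), 225), 152460), Rational(1, 81)) = Mul(Add(Rational(-225, 4), 152460), Rational(1, 81)) = Mul(Rational(609615, 4), Rational(1, 81)) = Rational(67735, 36)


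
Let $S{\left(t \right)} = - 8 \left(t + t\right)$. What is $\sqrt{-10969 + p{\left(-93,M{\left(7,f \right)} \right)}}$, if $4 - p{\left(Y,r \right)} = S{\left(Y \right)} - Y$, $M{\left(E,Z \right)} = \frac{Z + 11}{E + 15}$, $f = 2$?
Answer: $3 i \sqrt{1394} \approx 112.01 i$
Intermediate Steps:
$S{\left(t \right)} = - 16 t$ ($S{\left(t \right)} = - 8 \cdot 2 t = - 16 t$)
$M{\left(E,Z \right)} = \frac{11 + Z}{15 + E}$
$p{\left(Y,r \right)} = 4 + 17 Y$ ($p{\left(Y,r \right)} = 4 - \left(- 16 Y - Y\right) = 4 - - 17 Y = 4 + 17 Y$)
$\sqrt{-10969 + p{\left(-93,M{\left(7,f \right)} \right)}} = \sqrt{-10969 + \left(4 + 17 \left(-93\right)\right)} = \sqrt{-10969 + \left(4 - 1581\right)} = \sqrt{-10969 - 1577} = \sqrt{-12546} = 3 i \sqrt{1394}$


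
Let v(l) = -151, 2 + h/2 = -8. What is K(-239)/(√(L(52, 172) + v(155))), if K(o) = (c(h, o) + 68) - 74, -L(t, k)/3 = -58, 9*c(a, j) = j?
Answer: -293*√23/207 ≈ -6.7883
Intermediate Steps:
h = -20 (h = -4 + 2*(-8) = -4 - 16 = -20)
c(a, j) = j/9
L(t, k) = 174 (L(t, k) = -3*(-58) = 174)
K(o) = -6 + o/9 (K(o) = (o/9 + 68) - 74 = (68 + o/9) - 74 = -6 + o/9)
K(-239)/(√(L(52, 172) + v(155))) = (-6 + (⅑)*(-239))/(√(174 - 151)) = (-6 - 239/9)/(√23) = -293*√23/207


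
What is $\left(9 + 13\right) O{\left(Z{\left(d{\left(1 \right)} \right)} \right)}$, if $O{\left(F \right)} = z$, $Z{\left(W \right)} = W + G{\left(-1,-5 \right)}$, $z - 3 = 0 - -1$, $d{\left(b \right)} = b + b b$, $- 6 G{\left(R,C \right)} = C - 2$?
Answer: $88$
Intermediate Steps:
$G{\left(R,C \right)} = \frac{1}{3} - \frac{C}{6}$ ($G{\left(R,C \right)} = - \frac{C - 2}{6} = - \frac{-2 + C}{6} = \frac{1}{3} - \frac{C}{6}$)
$d{\left(b \right)} = b + b^{2}$
$z = 4$ ($z = 3 + \left(0 - -1\right) = 3 + \left(0 + 1\right) = 3 + 1 = 4$)
$Z{\left(W \right)} = \frac{7}{6} + W$ ($Z{\left(W \right)} = W + \left(\frac{1}{3} - - \frac{5}{6}\right) = W + \left(\frac{1}{3} + \frac{5}{6}\right) = W + \frac{7}{6} = \frac{7}{6} + W$)
$O{\left(F \right)} = 4$
$\left(9 + 13\right) O{\left(Z{\left(d{\left(1 \right)} \right)} \right)} = \left(9 + 13\right) 4 = 22 \cdot 4 = 88$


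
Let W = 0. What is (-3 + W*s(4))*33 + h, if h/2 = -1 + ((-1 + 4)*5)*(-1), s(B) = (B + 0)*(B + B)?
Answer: -131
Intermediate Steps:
s(B) = 2*B**2 (s(B) = B*(2*B) = 2*B**2)
h = -32 (h = 2*(-1 + ((-1 + 4)*5)*(-1)) = 2*(-1 + (3*5)*(-1)) = 2*(-1 + 15*(-1)) = 2*(-1 - 15) = 2*(-16) = -32)
(-3 + W*s(4))*33 + h = (-3 + 0*(2*4**2))*33 - 32 = (-3 + 0*(2*16))*33 - 32 = (-3 + 0*32)*33 - 32 = (-3 + 0)*33 - 32 = -3*33 - 32 = -99 - 32 = -131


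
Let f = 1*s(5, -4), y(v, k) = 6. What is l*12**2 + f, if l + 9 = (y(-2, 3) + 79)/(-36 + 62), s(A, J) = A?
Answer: -10663/13 ≈ -820.23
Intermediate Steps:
l = -149/26 (l = -9 + (6 + 79)/(-36 + 62) = -9 + 85/26 = -149/26 ≈ -5.7308)
f = 5 (f = 1*5 = 5)
l*12**2 + f = -149/26*12**2 + 5 = -149/26*144 + 5 = -10728/13 + 5 = -10663/13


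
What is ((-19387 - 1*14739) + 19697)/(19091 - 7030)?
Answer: -14429/12061 ≈ -1.1963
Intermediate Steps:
((-19387 - 1*14739) + 19697)/(19091 - 7030) = ((-19387 - 14739) + 19697)/12061 = (-34126 + 19697)*(1/12061) = -14429*1/12061 = -14429/12061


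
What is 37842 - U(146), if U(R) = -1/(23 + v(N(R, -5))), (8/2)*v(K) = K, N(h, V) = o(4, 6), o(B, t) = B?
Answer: 908209/24 ≈ 37842.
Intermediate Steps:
N(h, V) = 4
v(K) = K/4
U(R) = -1/24 (U(R) = -1/(23 + (¼)*4) = -1/(23 + 1) = -1/24)
37842 - U(146) = 37842 - 1*(-1/24) = 37842 + 1/24 = 908209/24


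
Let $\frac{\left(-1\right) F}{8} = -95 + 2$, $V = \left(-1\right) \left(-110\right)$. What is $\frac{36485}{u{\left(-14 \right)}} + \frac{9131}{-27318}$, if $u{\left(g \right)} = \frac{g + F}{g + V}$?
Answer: $\frac{9567626845}{1994214} \approx 4797.7$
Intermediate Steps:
$V = 110$
$F = 744$ ($F = - 8 \left(-95 + 2\right) = \left(-8\right) \left(-93\right) = 744$)
$u{\left(g \right)} = \frac{744 + g}{110 + g}$ ($u{\left(g \right)} = \frac{g + 744}{g + 110} = \frac{744 + g}{110 + g}$)
$\frac{36485}{u{\left(-14 \right)}} + \frac{9131}{-27318} = \frac{36485}{\frac{1}{110 - 14} \left(744 - 14\right)} + \frac{9131}{-27318} = \frac{36485}{\frac{1}{96} \cdot 730} + 9131 \left(- \frac{1}{27318}\right) = \frac{36485}{\frac{1}{96} \cdot 730} - \frac{9131}{27318} = \frac{36485}{\frac{365}{48}} - \frac{9131}{27318} = 36485 \cdot \frac{48}{365} - \frac{9131}{27318} = \frac{350256}{73} - \frac{9131}{27318} = \frac{9567626845}{1994214}$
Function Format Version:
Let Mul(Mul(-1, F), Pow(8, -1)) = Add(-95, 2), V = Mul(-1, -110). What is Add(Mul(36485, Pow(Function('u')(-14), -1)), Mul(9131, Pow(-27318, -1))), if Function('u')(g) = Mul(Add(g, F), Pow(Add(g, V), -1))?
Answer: Rational(9567626845, 1994214) ≈ 4797.7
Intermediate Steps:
V = 110
F = 744 (F = Mul(-8, Add(-95, 2)) = Mul(-8, -93) = 744)
Function('u')(g) = Mul(Pow(Add(110, g), -1), Add(744, g)) (Function('u')(g) = Mul(Add(g, 744), Pow(Add(g, 110), -1)) = Mul(Add(744, g), Pow(Add(110, g), -1)) = Mul(Pow(Add(110, g), -1), Add(744, g)))
Add(Mul(36485, Pow(Function('u')(-14), -1)), Mul(9131, Pow(-27318, -1))) = Add(Mul(36485, Pow(Mul(Pow(Add(110, -14), -1), Add(744, -14)), -1)), Mul(9131, Pow(-27318, -1))) = Add(Mul(36485, Pow(Mul(Pow(96, -1), 730), -1)), Mul(9131, Rational(-1, 27318))) = Add(Mul(36485, Pow(Mul(Rational(1, 96), 730), -1)), Rational(-9131, 27318)) = Add(Mul(36485, Pow(Rational(365, 48), -1)), Rational(-9131, 27318)) = Add(Mul(36485, Rational(48, 365)), Rational(-9131, 27318)) = Add(Rational(350256, 73), Rational(-9131, 27318)) = Rational(9567626845, 1994214)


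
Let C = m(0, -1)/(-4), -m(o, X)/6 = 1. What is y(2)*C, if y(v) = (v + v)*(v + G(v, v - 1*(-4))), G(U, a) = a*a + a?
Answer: 264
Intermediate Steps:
m(o, X) = -6 (m(o, X) = -6*1 = -6)
G(U, a) = a + a**2 (G(U, a) = a**2 + a = a + a**2)
C = 3/2 (C = -6/(-4) = -6*(-1/4) = 3/2 ≈ 1.5000)
y(v) = 2*v*(v + (4 + v)*(5 + v)) (y(v) = (v + v)*(v + (v - 1*(-4))*(1 + (v - 1*(-4)))) = (2*v)*(v + (v + 4)*(1 + (v + 4))) = (2*v)*(v + (4 + v)*(1 + (4 + v))) = (2*v)*(v + (4 + v)*(5 + v)) = 2*v*(v + (4 + v)*(5 + v)))
y(2)*C = (2*2*(2 + (4 + 2)*(5 + 2)))*(3/2) = (2*2*(2 + 6*7))*(3/2) = (2*2*(2 + 42))*(3/2) = (2*2*44)*(3/2) = 176*(3/2) = 264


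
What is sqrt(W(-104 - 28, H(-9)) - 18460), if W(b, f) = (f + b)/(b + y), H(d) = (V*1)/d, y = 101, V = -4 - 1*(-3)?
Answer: I*sqrt(159623743)/93 ≈ 135.85*I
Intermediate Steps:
V = -1 (V = -4 + 3 = -1)
H(d) = -1/d (H(d) = (-1*1)/d = -1/d)
W(b, f) = (b + f)/(101 + b) (W(b, f) = (f + b)/(b + 101) = (b + f)/(101 + b))
sqrt(W(-104 - 28, H(-9)) - 18460) = sqrt(((-104 - 28) - 1/(-9))/(101 + (-104 - 28)) - 18460) = sqrt((-132 - 1*(-1/9))/(101 - 132) - 18460) = sqrt((-132 + 1/9)/(-31) - 18460) = sqrt(-1/31*(-1187/9) - 18460) = sqrt(1187/279 - 18460) = sqrt(-5149153/279) = I*sqrt(159623743)/93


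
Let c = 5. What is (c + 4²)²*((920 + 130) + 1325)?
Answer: 1047375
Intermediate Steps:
(c + 4²)²*((920 + 130) + 1325) = (5 + 4²)²*((920 + 130) + 1325) = (5 + 16)²*(1050 + 1325) = 21²*2375 = 441*2375 = 1047375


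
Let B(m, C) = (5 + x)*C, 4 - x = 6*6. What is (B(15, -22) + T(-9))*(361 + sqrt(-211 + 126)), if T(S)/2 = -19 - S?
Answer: 207214 + 574*I*sqrt(85) ≈ 2.0721e+5 + 5292.0*I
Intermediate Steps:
T(S) = -38 - 2*S (T(S) = 2*(-19 - S) = -38 - 2*S)
x = -32 (x = 4 - 6*6 = 4 - 1*36 = 4 - 36 = -32)
B(m, C) = -27*C (B(m, C) = (5 - 32)*C = -27*C)
(B(15, -22) + T(-9))*(361 + sqrt(-211 + 126)) = (-27*(-22) + (-38 - 2*(-9)))*(361 + sqrt(-211 + 126)) = (594 + (-38 + 18))*(361 + sqrt(-85)) = (594 - 20)*(361 + I*sqrt(85)) = 574*(361 + I*sqrt(85)) = 207214 + 574*I*sqrt(85)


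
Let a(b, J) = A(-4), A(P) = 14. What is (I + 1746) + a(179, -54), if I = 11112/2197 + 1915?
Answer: 8085087/2197 ≈ 3680.1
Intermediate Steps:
a(b, J) = 14
I = 4218367/2197 (I = 11112*(1/2197) + 1915 = 11112/2197 + 1915 = 4218367/2197 ≈ 1920.1)
(I + 1746) + a(179, -54) = (4218367/2197 + 1746) + 14 = 8054329/2197 + 14 = 8085087/2197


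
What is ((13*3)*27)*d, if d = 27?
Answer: 28431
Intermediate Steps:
((13*3)*27)*d = ((13*3)*27)*27 = (39*27)*27 = 1053*27 = 28431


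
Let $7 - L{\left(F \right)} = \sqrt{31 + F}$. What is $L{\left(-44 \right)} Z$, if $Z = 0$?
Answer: $0$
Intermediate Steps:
$L{\left(F \right)} = 7 - \sqrt{31 + F}$
$L{\left(-44 \right)} Z = \left(7 - \sqrt{31 - 44}\right) 0 = \left(7 - \sqrt{-13}\right) 0 = \left(7 - i \sqrt{13}\right) 0 = 0$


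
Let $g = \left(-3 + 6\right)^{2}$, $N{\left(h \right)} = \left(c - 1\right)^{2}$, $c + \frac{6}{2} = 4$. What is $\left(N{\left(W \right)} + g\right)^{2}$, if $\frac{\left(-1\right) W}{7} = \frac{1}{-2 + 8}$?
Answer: $81$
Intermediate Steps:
$c = 1$ ($c = -3 + 4 = 1$)
$W = - \frac{7}{6}$ ($W = - \frac{7}{-2 + 8} = - \frac{7}{6} \approx -1.1667$)
$N{\left(h \right)} = 0$ ($N{\left(h \right)} = \left(1 - 1\right)^{2} = 0^{2} = 0$)
$g = 9$ ($g = 3^{2} = 9$)
$\left(N{\left(W \right)} + g\right)^{2} = \left(0 + 9\right)^{2} = 9^{2} = 81$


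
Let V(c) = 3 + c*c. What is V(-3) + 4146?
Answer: 4158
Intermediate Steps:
V(c) = 3 + c²
V(-3) + 4146 = (3 + (-3)²) + 4146 = (3 + 9) + 4146 = 12 + 4146 = 4158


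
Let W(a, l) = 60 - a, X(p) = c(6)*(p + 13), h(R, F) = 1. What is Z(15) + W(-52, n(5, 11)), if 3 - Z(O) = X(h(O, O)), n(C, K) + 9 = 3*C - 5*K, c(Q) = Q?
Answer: 31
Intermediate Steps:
n(C, K) = -9 - 5*K + 3*C (n(C, K) = -9 + (3*C - 5*K) = -9 + (-5*K + 3*C) = -9 - 5*K + 3*C)
X(p) = 78 + 6*p (X(p) = 6*(p + 13) = 6*(13 + p) = 78 + 6*p)
Z(O) = -81 (Z(O) = 3 - (78 + 6*1) = 3 - (78 + 6) = 3 - 1*84 = 3 - 84 = -81)
Z(15) + W(-52, n(5, 11)) = -81 + (60 - 1*(-52)) = -81 + (60 + 52) = -81 + 112 = 31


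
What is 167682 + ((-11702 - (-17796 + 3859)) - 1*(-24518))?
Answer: 194435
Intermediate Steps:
167682 + ((-11702 - (-17796 + 3859)) - 1*(-24518)) = 167682 + ((-11702 - 1*(-13937)) + 24518) = 167682 + ((-11702 + 13937) + 24518) = 167682 + (2235 + 24518) = 167682 + 26753 = 194435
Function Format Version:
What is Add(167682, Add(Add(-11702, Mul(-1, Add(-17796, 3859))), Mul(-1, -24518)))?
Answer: 194435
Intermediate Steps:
Add(167682, Add(Add(-11702, Mul(-1, Add(-17796, 3859))), Mul(-1, -24518))) = Add(167682, Add(Add(-11702, Mul(-1, -13937)), 24518)) = Add(167682, Add(Add(-11702, 13937), 24518)) = Add(167682, Add(2235, 24518)) = Add(167682, 26753) = 194435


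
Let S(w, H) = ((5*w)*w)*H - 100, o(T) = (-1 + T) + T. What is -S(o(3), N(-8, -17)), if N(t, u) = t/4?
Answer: 350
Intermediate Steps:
o(T) = -1 + 2*T
N(t, u) = t/4 (N(t, u) = t*(1/4) = t/4)
S(w, H) = -100 + 5*H*w**2 (S(w, H) = (5*w**2)*H - 100 = 5*H*w**2 - 100 = -100 + 5*H*w**2)
-S(o(3), N(-8, -17)) = -(-100 + 5*((1/4)*(-8))*(-1 + 2*3)**2) = -(-100 + 5*(-2)*(-1 + 6)**2) = -(-100 + 5*(-2)*5**2) = -(-100 + 5*(-2)*25) = -(-100 - 250) = -1*(-350) = 350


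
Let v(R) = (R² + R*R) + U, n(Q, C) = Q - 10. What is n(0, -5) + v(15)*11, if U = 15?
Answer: 5105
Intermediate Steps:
n(Q, C) = -10 + Q
v(R) = 15 + 2*R² (v(R) = (R² + R*R) + 15 = (R² + R²) + 15 = 2*R² + 15 = 15 + 2*R²)
n(0, -5) + v(15)*11 = (-10 + 0) + (15 + 2*15²)*11 = -10 + (15 + 2*225)*11 = -10 + (15 + 450)*11 = -10 + 465*11 = -10 + 5115 = 5105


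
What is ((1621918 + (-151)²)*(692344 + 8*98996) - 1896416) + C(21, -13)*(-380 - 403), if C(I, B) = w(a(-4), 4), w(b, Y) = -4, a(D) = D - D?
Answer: 2441274255044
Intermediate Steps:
a(D) = 0
C(I, B) = -4
((1621918 + (-151)²)*(692344 + 8*98996) - 1896416) + C(21, -13)*(-380 - 403) = ((1621918 + (-151)²)*(692344 + 8*98996) - 1896416) - 4*(-380 - 403) = ((1621918 + 22801)*(692344 + 791968) - 1896416) - 4*(-783) = (1644719*1484312 - 1896416) + 3132 = (2441276148328 - 1896416) + 3132 = 2441274251912 + 3132 = 2441274255044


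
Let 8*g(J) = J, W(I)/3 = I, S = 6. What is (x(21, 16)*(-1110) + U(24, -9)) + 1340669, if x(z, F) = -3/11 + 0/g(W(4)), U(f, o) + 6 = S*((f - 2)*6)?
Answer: 14759335/11 ≈ 1.3418e+6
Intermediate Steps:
W(I) = 3*I
g(J) = J/8
U(f, o) = -78 + 36*f (U(f, o) = -6 + 6*((f - 2)*6) = -6 + 6*((-2 + f)*6) = -6 + 6*(-12 + 6*f) = -6 + (-72 + 36*f) = -78 + 36*f)
x(z, F) = -3/11 (x(z, F) = -3/11 + 0/(((3*4)/8)) = -3*1/11 + 0/(((⅛)*12)) = -3/11 + 0/(3/2) = -3/11 + 0*(⅔) = -3/11 + 0 = -3/11)
(x(21, 16)*(-1110) + U(24, -9)) + 1340669 = (-3/11*(-1110) + (-78 + 36*24)) + 1340669 = (3330/11 + (-78 + 864)) + 1340669 = (3330/11 + 786) + 1340669 = 11976/11 + 1340669 = 14759335/11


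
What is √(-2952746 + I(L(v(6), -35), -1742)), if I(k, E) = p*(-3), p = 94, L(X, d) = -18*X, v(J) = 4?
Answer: 2*I*√738257 ≈ 1718.4*I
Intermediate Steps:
I(k, E) = -282 (I(k, E) = 94*(-3) = -282)
√(-2952746 + I(L(v(6), -35), -1742)) = √(-2952746 - 282) = √(-2953028) = 2*I*√738257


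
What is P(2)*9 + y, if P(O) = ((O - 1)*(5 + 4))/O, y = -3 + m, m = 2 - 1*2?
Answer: 75/2 ≈ 37.500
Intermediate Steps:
m = 0 (m = 2 - 2 = 0)
y = -3 (y = -3 + 0 = -3)
P(O) = (-9 + 9*O)/O (P(O) = ((-1 + O)*9)/O = (-9 + 9*O)/O)
P(2)*9 + y = (9 - 9/2)*9 - 3 = (9/2)*9 - 3 = 81/2 - 3 = 75/2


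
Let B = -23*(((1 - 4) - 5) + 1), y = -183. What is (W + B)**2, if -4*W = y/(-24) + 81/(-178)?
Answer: 205592416929/8111104 ≈ 25347.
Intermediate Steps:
W = -5105/2848 (W = -(-183/(-24) + 81/(-178))/4 = -(-183*(-1/24) + 81*(-1/178))/4 = -(61/8 - 81/178)/4 = -1/4*5105/712 = -5105/2848 ≈ -1.7925)
B = 161 (B = -23*((-3 - 5) + 1) = -23*(-8 + 1) = -23*(-7) = 161)
(W + B)**2 = (-5105/2848 + 161)**2 = (453423/2848)**2 = 205592416929/8111104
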